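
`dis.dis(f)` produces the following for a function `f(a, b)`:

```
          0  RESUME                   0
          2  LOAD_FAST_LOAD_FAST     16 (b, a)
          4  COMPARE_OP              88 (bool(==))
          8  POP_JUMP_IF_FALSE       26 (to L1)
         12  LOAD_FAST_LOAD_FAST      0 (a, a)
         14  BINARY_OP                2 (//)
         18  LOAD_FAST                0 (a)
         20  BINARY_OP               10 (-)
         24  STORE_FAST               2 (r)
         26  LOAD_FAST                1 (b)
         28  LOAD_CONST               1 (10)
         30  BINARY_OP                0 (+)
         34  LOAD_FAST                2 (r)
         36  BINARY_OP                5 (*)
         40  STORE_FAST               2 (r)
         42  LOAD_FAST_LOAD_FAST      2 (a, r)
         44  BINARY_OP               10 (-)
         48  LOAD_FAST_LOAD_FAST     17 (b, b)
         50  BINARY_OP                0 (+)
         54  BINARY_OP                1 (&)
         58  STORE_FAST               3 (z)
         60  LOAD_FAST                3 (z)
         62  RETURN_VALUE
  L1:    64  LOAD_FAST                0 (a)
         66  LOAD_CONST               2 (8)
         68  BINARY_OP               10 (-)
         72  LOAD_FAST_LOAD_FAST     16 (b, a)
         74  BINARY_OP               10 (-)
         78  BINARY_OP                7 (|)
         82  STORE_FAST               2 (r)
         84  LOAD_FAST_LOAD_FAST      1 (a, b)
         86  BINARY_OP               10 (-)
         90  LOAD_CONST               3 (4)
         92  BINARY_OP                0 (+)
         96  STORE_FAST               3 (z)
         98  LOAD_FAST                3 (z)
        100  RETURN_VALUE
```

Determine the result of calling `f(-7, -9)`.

LOAD_FAST_LOAD_FAST b,a → push -9,-7. Stack: [-9, -7]
COMPARE_OP bool(==) → -9 vs -7 = False. Stack: [False]
POP_JUMP_IF_FALSE → pop False; jump. Stack: []
LOAD_FAST a → push -7. Stack: [-7]
LOAD_CONST → push 8. Stack: [-7, 8]
BINARY_OP - → -7 - 8 = -15. Stack: [-15]
LOAD_FAST_LOAD_FAST b,a → push -9,-7. Stack: [-15, -9, -7]
BINARY_OP - → -9 - -7 = -2. Stack: [-15, -2]
BINARY_OP | → -15 | -2 = -1. Stack: [-1]
STORE_FAST r → r=-1. Stack: []
LOAD_FAST_LOAD_FAST a,b → push -7,-9. Stack: [-7, -9]
BINARY_OP - → -7 - -9 = 2. Stack: [2]
LOAD_CONST → push 4. Stack: [2, 4]
BINARY_OP + → 2 + 4 = 6. Stack: [6]
STORE_FAST z → z=6. Stack: []
LOAD_FAST z → push 6. Stack: [6]
RETURN_VALUE → return 6.

6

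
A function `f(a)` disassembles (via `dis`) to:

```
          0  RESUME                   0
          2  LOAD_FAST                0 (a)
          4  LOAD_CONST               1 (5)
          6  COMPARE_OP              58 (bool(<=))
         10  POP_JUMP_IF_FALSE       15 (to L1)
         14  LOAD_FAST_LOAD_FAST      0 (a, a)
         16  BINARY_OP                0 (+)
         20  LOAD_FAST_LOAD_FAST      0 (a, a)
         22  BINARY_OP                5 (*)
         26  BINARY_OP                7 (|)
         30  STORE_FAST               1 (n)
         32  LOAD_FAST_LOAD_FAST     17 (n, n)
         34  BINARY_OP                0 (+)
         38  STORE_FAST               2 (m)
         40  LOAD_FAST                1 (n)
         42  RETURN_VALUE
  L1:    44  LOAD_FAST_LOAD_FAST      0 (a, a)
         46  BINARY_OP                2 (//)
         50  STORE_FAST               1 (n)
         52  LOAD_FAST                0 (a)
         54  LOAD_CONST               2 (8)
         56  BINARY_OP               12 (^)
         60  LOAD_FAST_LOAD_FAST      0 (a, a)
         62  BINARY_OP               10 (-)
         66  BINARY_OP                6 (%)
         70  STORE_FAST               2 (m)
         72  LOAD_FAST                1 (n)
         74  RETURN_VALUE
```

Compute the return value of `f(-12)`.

-8

LOAD_FAST a → push -12. Stack: [-12]
LOAD_CONST → push 5. Stack: [-12, 5]
COMPARE_OP bool(<=) → -12 vs 5 = True. Stack: [True]
POP_JUMP_IF_FALSE → pop True; no jump. Stack: []
LOAD_FAST_LOAD_FAST a,a → push -12,-12. Stack: [-12, -12]
BINARY_OP + → -12 + -12 = -24. Stack: [-24]
LOAD_FAST_LOAD_FAST a,a → push -12,-12. Stack: [-24, -12, -12]
BINARY_OP * → -12 * -12 = 144. Stack: [-24, 144]
BINARY_OP | → -24 | 144 = -8. Stack: [-8]
STORE_FAST n → n=-8. Stack: []
LOAD_FAST_LOAD_FAST n,n → push -8,-8. Stack: [-8, -8]
BINARY_OP + → -8 + -8 = -16. Stack: [-16]
STORE_FAST m → m=-16. Stack: []
LOAD_FAST n → push -8. Stack: [-8]
RETURN_VALUE → return -8.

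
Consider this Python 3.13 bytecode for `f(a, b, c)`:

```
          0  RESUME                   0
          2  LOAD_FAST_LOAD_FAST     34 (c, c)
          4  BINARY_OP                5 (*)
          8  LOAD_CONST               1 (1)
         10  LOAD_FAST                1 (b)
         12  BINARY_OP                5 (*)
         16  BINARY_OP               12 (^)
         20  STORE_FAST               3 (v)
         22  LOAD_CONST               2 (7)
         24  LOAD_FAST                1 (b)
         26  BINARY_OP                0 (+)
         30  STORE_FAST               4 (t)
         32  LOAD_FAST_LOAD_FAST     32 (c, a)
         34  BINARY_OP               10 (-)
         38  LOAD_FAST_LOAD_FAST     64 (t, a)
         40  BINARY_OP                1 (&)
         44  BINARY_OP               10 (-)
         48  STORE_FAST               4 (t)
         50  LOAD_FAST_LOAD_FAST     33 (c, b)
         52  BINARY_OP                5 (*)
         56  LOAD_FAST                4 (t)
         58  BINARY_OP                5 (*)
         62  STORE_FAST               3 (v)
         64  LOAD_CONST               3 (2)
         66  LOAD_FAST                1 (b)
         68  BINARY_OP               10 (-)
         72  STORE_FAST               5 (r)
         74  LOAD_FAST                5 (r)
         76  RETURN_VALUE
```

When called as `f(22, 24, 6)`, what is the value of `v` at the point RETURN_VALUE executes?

LOAD_FAST_LOAD_FAST c,c → push 6,6. Stack: [6, 6]
BINARY_OP * → 6 * 6 = 36. Stack: [36]
LOAD_CONST → push 1. Stack: [36, 1]
LOAD_FAST b → push 24. Stack: [36, 1, 24]
BINARY_OP * → 1 * 24 = 24. Stack: [36, 24]
BINARY_OP ^ → 36 ^ 24 = 60. Stack: [60]
STORE_FAST v → v=60. Stack: []
LOAD_CONST → push 7. Stack: [7]
LOAD_FAST b → push 24. Stack: [7, 24]
BINARY_OP + → 7 + 24 = 31. Stack: [31]
STORE_FAST t → t=31. Stack: []
LOAD_FAST_LOAD_FAST c,a → push 6,22. Stack: [6, 22]
BINARY_OP - → 6 - 22 = -16. Stack: [-16]
LOAD_FAST_LOAD_FAST t,a → push 31,22. Stack: [-16, 31, 22]
BINARY_OP & → 31 & 22 = 22. Stack: [-16, 22]
BINARY_OP - → -16 - 22 = -38. Stack: [-38]
STORE_FAST t → t=-38. Stack: []
LOAD_FAST_LOAD_FAST c,b → push 6,24. Stack: [6, 24]
BINARY_OP * → 6 * 24 = 144. Stack: [144]
LOAD_FAST t → push -38. Stack: [144, -38]
BINARY_OP * → 144 * -38 = -5472. Stack: [-5472]
STORE_FAST v → v=-5472. Stack: []
LOAD_CONST → push 2. Stack: [2]
LOAD_FAST b → push 24. Stack: [2, 24]
BINARY_OP - → 2 - 24 = -22. Stack: [-22]
STORE_FAST r → r=-22. Stack: []
LOAD_FAST r → push -22. Stack: [-22]
RETURN_VALUE → return -22.

-5472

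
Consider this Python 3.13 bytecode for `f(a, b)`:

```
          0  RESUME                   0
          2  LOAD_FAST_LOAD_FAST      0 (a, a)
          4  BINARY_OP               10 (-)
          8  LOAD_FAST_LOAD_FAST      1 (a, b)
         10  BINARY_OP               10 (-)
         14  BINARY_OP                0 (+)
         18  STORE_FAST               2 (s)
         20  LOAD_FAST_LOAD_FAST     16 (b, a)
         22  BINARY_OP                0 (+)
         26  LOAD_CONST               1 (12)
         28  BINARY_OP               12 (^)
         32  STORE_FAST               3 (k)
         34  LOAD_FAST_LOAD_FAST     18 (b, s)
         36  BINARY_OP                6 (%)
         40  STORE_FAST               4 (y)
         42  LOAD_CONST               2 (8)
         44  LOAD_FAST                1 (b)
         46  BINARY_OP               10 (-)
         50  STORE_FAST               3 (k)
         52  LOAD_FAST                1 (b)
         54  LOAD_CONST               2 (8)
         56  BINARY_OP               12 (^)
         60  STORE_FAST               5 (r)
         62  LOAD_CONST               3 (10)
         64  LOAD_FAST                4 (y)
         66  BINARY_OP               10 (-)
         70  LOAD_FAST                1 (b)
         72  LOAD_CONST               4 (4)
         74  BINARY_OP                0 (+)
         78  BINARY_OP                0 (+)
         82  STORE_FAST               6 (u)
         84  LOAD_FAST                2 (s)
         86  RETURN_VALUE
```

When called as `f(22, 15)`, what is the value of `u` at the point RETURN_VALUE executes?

LOAD_FAST_LOAD_FAST a,a → push 22,22. Stack: [22, 22]
BINARY_OP - → 22 - 22 = 0. Stack: [0]
LOAD_FAST_LOAD_FAST a,b → push 22,15. Stack: [0, 22, 15]
BINARY_OP - → 22 - 15 = 7. Stack: [0, 7]
BINARY_OP + → 0 + 7 = 7. Stack: [7]
STORE_FAST s → s=7. Stack: []
LOAD_FAST_LOAD_FAST b,a → push 15,22. Stack: [15, 22]
BINARY_OP + → 15 + 22 = 37. Stack: [37]
LOAD_CONST → push 12. Stack: [37, 12]
BINARY_OP ^ → 37 ^ 12 = 41. Stack: [41]
STORE_FAST k → k=41. Stack: []
LOAD_FAST_LOAD_FAST b,s → push 15,7. Stack: [15, 7]
BINARY_OP % → 15 % 7 = 1. Stack: [1]
STORE_FAST y → y=1. Stack: []
LOAD_CONST → push 8. Stack: [8]
LOAD_FAST b → push 15. Stack: [8, 15]
BINARY_OP - → 8 - 15 = -7. Stack: [-7]
STORE_FAST k → k=-7. Stack: []
LOAD_FAST b → push 15. Stack: [15]
LOAD_CONST → push 8. Stack: [15, 8]
BINARY_OP ^ → 15 ^ 8 = 7. Stack: [7]
STORE_FAST r → r=7. Stack: []
LOAD_CONST → push 10. Stack: [10]
LOAD_FAST y → push 1. Stack: [10, 1]
BINARY_OP - → 10 - 1 = 9. Stack: [9]
LOAD_FAST b → push 15. Stack: [9, 15]
LOAD_CONST → push 4. Stack: [9, 15, 4]
BINARY_OP + → 15 + 4 = 19. Stack: [9, 19]
BINARY_OP + → 9 + 19 = 28. Stack: [28]
STORE_FAST u → u=28. Stack: []
LOAD_FAST s → push 7. Stack: [7]
RETURN_VALUE → return 7.

28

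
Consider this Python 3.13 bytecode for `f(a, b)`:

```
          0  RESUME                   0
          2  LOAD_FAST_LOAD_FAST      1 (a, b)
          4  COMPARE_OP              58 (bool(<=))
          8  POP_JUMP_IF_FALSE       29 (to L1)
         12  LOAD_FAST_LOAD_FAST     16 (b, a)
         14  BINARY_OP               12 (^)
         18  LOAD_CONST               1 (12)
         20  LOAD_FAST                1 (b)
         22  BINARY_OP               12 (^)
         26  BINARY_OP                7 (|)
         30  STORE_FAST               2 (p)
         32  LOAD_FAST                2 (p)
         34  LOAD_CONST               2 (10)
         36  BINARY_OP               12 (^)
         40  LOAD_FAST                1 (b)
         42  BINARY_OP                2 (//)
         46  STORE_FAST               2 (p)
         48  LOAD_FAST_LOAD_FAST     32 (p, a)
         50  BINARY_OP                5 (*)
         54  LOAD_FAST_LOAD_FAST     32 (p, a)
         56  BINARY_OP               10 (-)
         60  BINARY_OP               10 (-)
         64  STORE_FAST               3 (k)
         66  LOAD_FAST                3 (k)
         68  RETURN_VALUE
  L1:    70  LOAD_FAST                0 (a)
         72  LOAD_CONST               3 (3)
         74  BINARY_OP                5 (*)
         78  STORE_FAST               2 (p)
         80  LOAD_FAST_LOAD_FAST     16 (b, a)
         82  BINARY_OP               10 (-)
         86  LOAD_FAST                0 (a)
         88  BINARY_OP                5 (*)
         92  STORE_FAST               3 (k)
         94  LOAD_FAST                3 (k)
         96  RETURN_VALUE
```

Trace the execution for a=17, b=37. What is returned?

LOAD_FAST_LOAD_FAST a,b → push 17,37. Stack: [17, 37]
COMPARE_OP bool(<=) → 17 vs 37 = True. Stack: [True]
POP_JUMP_IF_FALSE → pop True; no jump. Stack: []
LOAD_FAST_LOAD_FAST b,a → push 37,17. Stack: [37, 17]
BINARY_OP ^ → 37 ^ 17 = 52. Stack: [52]
LOAD_CONST → push 12. Stack: [52, 12]
LOAD_FAST b → push 37. Stack: [52, 12, 37]
BINARY_OP ^ → 12 ^ 37 = 41. Stack: [52, 41]
BINARY_OP | → 52 | 41 = 61. Stack: [61]
STORE_FAST p → p=61. Stack: []
LOAD_FAST p → push 61. Stack: [61]
LOAD_CONST → push 10. Stack: [61, 10]
BINARY_OP ^ → 61 ^ 10 = 55. Stack: [55]
LOAD_FAST b → push 37. Stack: [55, 37]
BINARY_OP // → 55 // 37 = 1. Stack: [1]
STORE_FAST p → p=1. Stack: []
LOAD_FAST_LOAD_FAST p,a → push 1,17. Stack: [1, 17]
BINARY_OP * → 1 * 17 = 17. Stack: [17]
LOAD_FAST_LOAD_FAST p,a → push 1,17. Stack: [17, 1, 17]
BINARY_OP - → 1 - 17 = -16. Stack: [17, -16]
BINARY_OP - → 17 - -16 = 33. Stack: [33]
STORE_FAST k → k=33. Stack: []
LOAD_FAST k → push 33. Stack: [33]
RETURN_VALUE → return 33.

33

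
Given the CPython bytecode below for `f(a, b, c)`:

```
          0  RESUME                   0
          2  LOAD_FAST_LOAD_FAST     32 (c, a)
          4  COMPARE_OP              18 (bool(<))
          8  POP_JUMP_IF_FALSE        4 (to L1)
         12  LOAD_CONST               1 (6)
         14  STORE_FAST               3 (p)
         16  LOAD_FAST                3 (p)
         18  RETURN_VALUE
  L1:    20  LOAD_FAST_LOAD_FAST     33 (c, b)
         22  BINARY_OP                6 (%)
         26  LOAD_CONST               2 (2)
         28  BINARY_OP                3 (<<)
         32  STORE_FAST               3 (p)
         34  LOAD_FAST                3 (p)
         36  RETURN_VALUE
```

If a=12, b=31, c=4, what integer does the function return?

6

LOAD_FAST_LOAD_FAST c,a → push 4,12. Stack: [4, 12]
COMPARE_OP bool(<) → 4 vs 12 = True. Stack: [True]
POP_JUMP_IF_FALSE → pop True; no jump. Stack: []
LOAD_CONST → push 6. Stack: [6]
STORE_FAST p → p=6. Stack: []
LOAD_FAST p → push 6. Stack: [6]
RETURN_VALUE → return 6.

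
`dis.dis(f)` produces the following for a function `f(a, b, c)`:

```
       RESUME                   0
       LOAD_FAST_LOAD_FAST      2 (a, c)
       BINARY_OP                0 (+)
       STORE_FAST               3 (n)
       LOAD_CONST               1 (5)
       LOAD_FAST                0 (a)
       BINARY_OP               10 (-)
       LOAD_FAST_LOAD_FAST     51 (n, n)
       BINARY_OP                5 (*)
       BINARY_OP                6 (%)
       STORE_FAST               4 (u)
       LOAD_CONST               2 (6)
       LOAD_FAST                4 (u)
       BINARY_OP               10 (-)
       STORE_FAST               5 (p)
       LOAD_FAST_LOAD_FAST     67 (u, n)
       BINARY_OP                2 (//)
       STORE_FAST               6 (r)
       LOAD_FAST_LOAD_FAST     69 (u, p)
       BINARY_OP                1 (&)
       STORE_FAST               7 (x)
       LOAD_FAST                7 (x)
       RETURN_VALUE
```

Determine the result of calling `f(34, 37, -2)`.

LOAD_FAST_LOAD_FAST a,c → push 34,-2. Stack: [34, -2]
BINARY_OP + → 34 + -2 = 32. Stack: [32]
STORE_FAST n → n=32. Stack: []
LOAD_CONST → push 5. Stack: [5]
LOAD_FAST a → push 34. Stack: [5, 34]
BINARY_OP - → 5 - 34 = -29. Stack: [-29]
LOAD_FAST_LOAD_FAST n,n → push 32,32. Stack: [-29, 32, 32]
BINARY_OP * → 32 * 32 = 1024. Stack: [-29, 1024]
BINARY_OP % → -29 % 1024 = 995. Stack: [995]
STORE_FAST u → u=995. Stack: []
LOAD_CONST → push 6. Stack: [6]
LOAD_FAST u → push 995. Stack: [6, 995]
BINARY_OP - → 6 - 995 = -989. Stack: [-989]
STORE_FAST p → p=-989. Stack: []
LOAD_FAST_LOAD_FAST u,n → push 995,32. Stack: [995, 32]
BINARY_OP // → 995 // 32 = 31. Stack: [31]
STORE_FAST r → r=31. Stack: []
LOAD_FAST_LOAD_FAST u,p → push 995,-989. Stack: [995, -989]
BINARY_OP & → 995 & -989 = 35. Stack: [35]
STORE_FAST x → x=35. Stack: []
LOAD_FAST x → push 35. Stack: [35]
RETURN_VALUE → return 35.

35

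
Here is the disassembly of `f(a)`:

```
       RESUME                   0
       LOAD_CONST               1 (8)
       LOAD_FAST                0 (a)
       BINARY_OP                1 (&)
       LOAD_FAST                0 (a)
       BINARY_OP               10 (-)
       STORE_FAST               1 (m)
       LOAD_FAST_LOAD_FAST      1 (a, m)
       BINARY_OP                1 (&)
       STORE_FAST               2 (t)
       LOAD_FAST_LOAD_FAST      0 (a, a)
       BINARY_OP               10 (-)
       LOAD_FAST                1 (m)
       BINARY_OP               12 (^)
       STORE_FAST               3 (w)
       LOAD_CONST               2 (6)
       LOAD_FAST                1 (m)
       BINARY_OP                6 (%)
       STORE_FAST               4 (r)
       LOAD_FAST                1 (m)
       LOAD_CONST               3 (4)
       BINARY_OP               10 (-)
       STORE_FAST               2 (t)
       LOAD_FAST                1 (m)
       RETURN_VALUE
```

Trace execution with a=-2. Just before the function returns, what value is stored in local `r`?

6

LOAD_CONST → push 8. Stack: [8]
LOAD_FAST a → push -2. Stack: [8, -2]
BINARY_OP & → 8 & -2 = 8. Stack: [8]
LOAD_FAST a → push -2. Stack: [8, -2]
BINARY_OP - → 8 - -2 = 10. Stack: [10]
STORE_FAST m → m=10. Stack: []
LOAD_FAST_LOAD_FAST a,m → push -2,10. Stack: [-2, 10]
BINARY_OP & → -2 & 10 = 10. Stack: [10]
STORE_FAST t → t=10. Stack: []
LOAD_FAST_LOAD_FAST a,a → push -2,-2. Stack: [-2, -2]
BINARY_OP - → -2 - -2 = 0. Stack: [0]
LOAD_FAST m → push 10. Stack: [0, 10]
BINARY_OP ^ → 0 ^ 10 = 10. Stack: [10]
STORE_FAST w → w=10. Stack: []
LOAD_CONST → push 6. Stack: [6]
LOAD_FAST m → push 10. Stack: [6, 10]
BINARY_OP % → 6 % 10 = 6. Stack: [6]
STORE_FAST r → r=6. Stack: []
LOAD_FAST m → push 10. Stack: [10]
LOAD_CONST → push 4. Stack: [10, 4]
BINARY_OP - → 10 - 4 = 6. Stack: [6]
STORE_FAST t → t=6. Stack: []
LOAD_FAST m → push 10. Stack: [10]
RETURN_VALUE → return 10.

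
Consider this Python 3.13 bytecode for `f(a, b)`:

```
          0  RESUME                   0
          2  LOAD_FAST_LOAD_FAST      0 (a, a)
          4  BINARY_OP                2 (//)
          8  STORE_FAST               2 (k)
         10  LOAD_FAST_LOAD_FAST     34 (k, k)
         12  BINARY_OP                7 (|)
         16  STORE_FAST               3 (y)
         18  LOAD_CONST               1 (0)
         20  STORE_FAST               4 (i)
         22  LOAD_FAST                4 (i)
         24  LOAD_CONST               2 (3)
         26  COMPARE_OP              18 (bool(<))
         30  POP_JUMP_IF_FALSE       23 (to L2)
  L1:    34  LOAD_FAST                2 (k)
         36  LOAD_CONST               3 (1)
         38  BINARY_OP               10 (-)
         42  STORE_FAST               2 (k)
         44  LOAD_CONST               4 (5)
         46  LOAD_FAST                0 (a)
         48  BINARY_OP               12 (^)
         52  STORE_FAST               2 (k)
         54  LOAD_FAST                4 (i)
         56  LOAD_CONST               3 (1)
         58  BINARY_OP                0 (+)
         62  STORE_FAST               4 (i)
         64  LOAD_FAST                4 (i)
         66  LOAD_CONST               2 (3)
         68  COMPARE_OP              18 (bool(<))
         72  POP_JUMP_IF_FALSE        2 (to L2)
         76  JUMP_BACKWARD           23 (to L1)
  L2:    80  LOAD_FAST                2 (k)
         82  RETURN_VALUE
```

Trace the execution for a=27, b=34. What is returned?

30

LOAD_FAST_LOAD_FAST a,a → push 27,27. Stack: [27, 27]
BINARY_OP // → 27 // 27 = 1. Stack: [1]
STORE_FAST k → k=1. Stack: []
LOAD_FAST_LOAD_FAST k,k → push 1,1. Stack: [1, 1]
BINARY_OP | → 1 | 1 = 1. Stack: [1]
STORE_FAST y → y=1. Stack: []
LOAD_CONST → push 0. Stack: [0]
STORE_FAST i → i=0. Stack: []
LOAD_FAST i → push 0. Stack: [0]
LOAD_CONST → push 3. Stack: [0, 3]
COMPARE_OP bool(<) → 0 vs 3 = True. Stack: [True]
POP_JUMP_IF_FALSE → pop True; no jump. Stack: []
LOAD_FAST k → push 1. Stack: [1]
LOAD_CONST → push 1. Stack: [1, 1]
BINARY_OP - → 1 - 1 = 0. Stack: [0]
STORE_FAST k → k=0. Stack: []
LOAD_CONST → push 5. Stack: [5]
LOAD_FAST a → push 27. Stack: [5, 27]
BINARY_OP ^ → 5 ^ 27 = 30. Stack: [30]
STORE_FAST k → k=30. Stack: []
LOAD_FAST i → push 0. Stack: [0]
LOAD_CONST → push 1. Stack: [0, 1]
BINARY_OP + → 0 + 1 = 1. Stack: [1]
STORE_FAST i → i=1. Stack: []
LOAD_FAST i → push 1. Stack: [1]
LOAD_CONST → push 3. Stack: [1, 3]
COMPARE_OP bool(<) → 1 vs 3 = True. Stack: [True]
POP_JUMP_IF_FALSE → pop True; no jump. Stack: []
LOAD_FAST k → push 30. Stack: [30]
LOAD_CONST → push 1. Stack: [30, 1]
BINARY_OP - → 30 - 1 = 29. Stack: [29]
STORE_FAST k → k=29. Stack: []
LOAD_CONST → push 5. Stack: [5]
LOAD_FAST a → push 27. Stack: [5, 27]
BINARY_OP ^ → 5 ^ 27 = 30. Stack: [30]
STORE_FAST k → k=30. Stack: []
LOAD_FAST i → push 1. Stack: [1]
LOAD_CONST → push 1. Stack: [1, 1]
BINARY_OP + → 1 + 1 = 2. Stack: [2]
STORE_FAST i → i=2. Stack: []
LOAD_FAST i → push 2. Stack: [2]
LOAD_CONST → push 3. Stack: [2, 3]
COMPARE_OP bool(<) → 2 vs 3 = True. Stack: [True]
POP_JUMP_IF_FALSE → pop True; no jump. Stack: []
LOAD_FAST k → push 30. Stack: [30]
LOAD_CONST → push 1. Stack: [30, 1]
BINARY_OP - → 30 - 1 = 29. Stack: [29]
STORE_FAST k → k=29. Stack: []
LOAD_CONST → push 5. Stack: [5]
LOAD_FAST a → push 27. Stack: [5, 27]
BINARY_OP ^ → 5 ^ 27 = 30. Stack: [30]
STORE_FAST k → k=30. Stack: []
LOAD_FAST i → push 2. Stack: [2]
LOAD_CONST → push 1. Stack: [2, 1]
BINARY_OP + → 2 + 1 = 3. Stack: [3]
STORE_FAST i → i=3. Stack: []
LOAD_FAST i → push 3. Stack: [3]
LOAD_CONST → push 3. Stack: [3, 3]
COMPARE_OP bool(<) → 3 vs 3 = False. Stack: [False]
POP_JUMP_IF_FALSE → pop False; jump. Stack: []
LOAD_FAST k → push 30. Stack: [30]
RETURN_VALUE → return 30.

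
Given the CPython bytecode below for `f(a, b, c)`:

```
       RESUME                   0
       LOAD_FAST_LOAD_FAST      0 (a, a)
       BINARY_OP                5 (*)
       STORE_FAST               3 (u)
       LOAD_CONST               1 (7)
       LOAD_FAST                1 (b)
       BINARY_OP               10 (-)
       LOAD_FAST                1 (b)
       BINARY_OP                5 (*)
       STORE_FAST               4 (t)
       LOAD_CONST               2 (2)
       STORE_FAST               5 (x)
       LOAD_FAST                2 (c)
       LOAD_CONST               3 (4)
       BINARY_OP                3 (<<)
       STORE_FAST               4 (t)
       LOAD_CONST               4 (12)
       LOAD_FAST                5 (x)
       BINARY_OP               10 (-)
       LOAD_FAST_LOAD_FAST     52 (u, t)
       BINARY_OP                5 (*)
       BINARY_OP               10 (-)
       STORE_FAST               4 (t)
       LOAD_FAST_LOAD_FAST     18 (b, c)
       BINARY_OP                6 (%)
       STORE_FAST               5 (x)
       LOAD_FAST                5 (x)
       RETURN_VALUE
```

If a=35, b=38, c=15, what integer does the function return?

LOAD_FAST_LOAD_FAST a,a → push 35,35. Stack: [35, 35]
BINARY_OP * → 35 * 35 = 1225. Stack: [1225]
STORE_FAST u → u=1225. Stack: []
LOAD_CONST → push 7. Stack: [7]
LOAD_FAST b → push 38. Stack: [7, 38]
BINARY_OP - → 7 - 38 = -31. Stack: [-31]
LOAD_FAST b → push 38. Stack: [-31, 38]
BINARY_OP * → -31 * 38 = -1178. Stack: [-1178]
STORE_FAST t → t=-1178. Stack: []
LOAD_CONST → push 2. Stack: [2]
STORE_FAST x → x=2. Stack: []
LOAD_FAST c → push 15. Stack: [15]
LOAD_CONST → push 4. Stack: [15, 4]
BINARY_OP << → 15 << 4 = 240. Stack: [240]
STORE_FAST t → t=240. Stack: []
LOAD_CONST → push 12. Stack: [12]
LOAD_FAST x → push 2. Stack: [12, 2]
BINARY_OP - → 12 - 2 = 10. Stack: [10]
LOAD_FAST_LOAD_FAST u,t → push 1225,240. Stack: [10, 1225, 240]
BINARY_OP * → 1225 * 240 = 294000. Stack: [10, 294000]
BINARY_OP - → 10 - 294000 = -293990. Stack: [-293990]
STORE_FAST t → t=-293990. Stack: []
LOAD_FAST_LOAD_FAST b,c → push 38,15. Stack: [38, 15]
BINARY_OP % → 38 % 15 = 8. Stack: [8]
STORE_FAST x → x=8. Stack: []
LOAD_FAST x → push 8. Stack: [8]
RETURN_VALUE → return 8.

8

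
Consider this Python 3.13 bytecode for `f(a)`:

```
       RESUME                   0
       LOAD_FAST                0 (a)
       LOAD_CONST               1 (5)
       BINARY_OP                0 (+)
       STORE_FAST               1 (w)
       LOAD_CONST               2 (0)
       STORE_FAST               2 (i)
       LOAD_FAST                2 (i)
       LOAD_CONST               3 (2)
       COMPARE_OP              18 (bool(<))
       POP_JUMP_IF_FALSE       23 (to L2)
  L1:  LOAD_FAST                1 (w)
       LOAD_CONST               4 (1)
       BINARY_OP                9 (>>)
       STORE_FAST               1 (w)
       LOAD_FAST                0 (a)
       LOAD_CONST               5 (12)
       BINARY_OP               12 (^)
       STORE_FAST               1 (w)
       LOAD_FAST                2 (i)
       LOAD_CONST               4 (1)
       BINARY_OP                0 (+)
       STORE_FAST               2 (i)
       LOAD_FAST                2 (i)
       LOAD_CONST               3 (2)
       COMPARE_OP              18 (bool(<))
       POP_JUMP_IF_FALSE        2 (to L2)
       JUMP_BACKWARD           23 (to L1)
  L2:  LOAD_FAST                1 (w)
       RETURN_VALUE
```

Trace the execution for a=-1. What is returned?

LOAD_FAST a → push -1. Stack: [-1]
LOAD_CONST → push 5. Stack: [-1, 5]
BINARY_OP + → -1 + 5 = 4. Stack: [4]
STORE_FAST w → w=4. Stack: []
LOAD_CONST → push 0. Stack: [0]
STORE_FAST i → i=0. Stack: []
LOAD_FAST i → push 0. Stack: [0]
LOAD_CONST → push 2. Stack: [0, 2]
COMPARE_OP bool(<) → 0 vs 2 = True. Stack: [True]
POP_JUMP_IF_FALSE → pop True; no jump. Stack: []
LOAD_FAST w → push 4. Stack: [4]
LOAD_CONST → push 1. Stack: [4, 1]
BINARY_OP >> → 4 >> 1 = 2. Stack: [2]
STORE_FAST w → w=2. Stack: []
LOAD_FAST a → push -1. Stack: [-1]
LOAD_CONST → push 12. Stack: [-1, 12]
BINARY_OP ^ → -1 ^ 12 = -13. Stack: [-13]
STORE_FAST w → w=-13. Stack: []
LOAD_FAST i → push 0. Stack: [0]
LOAD_CONST → push 1. Stack: [0, 1]
BINARY_OP + → 0 + 1 = 1. Stack: [1]
STORE_FAST i → i=1. Stack: []
LOAD_FAST i → push 1. Stack: [1]
LOAD_CONST → push 2. Stack: [1, 2]
COMPARE_OP bool(<) → 1 vs 2 = True. Stack: [True]
POP_JUMP_IF_FALSE → pop True; no jump. Stack: []
LOAD_FAST w → push -13. Stack: [-13]
LOAD_CONST → push 1. Stack: [-13, 1]
BINARY_OP >> → -13 >> 1 = -7. Stack: [-7]
STORE_FAST w → w=-7. Stack: []
LOAD_FAST a → push -1. Stack: [-1]
LOAD_CONST → push 12. Stack: [-1, 12]
BINARY_OP ^ → -1 ^ 12 = -13. Stack: [-13]
STORE_FAST w → w=-13. Stack: []
LOAD_FAST i → push 1. Stack: [1]
LOAD_CONST → push 1. Stack: [1, 1]
BINARY_OP + → 1 + 1 = 2. Stack: [2]
STORE_FAST i → i=2. Stack: []
LOAD_FAST i → push 2. Stack: [2]
LOAD_CONST → push 2. Stack: [2, 2]
COMPARE_OP bool(<) → 2 vs 2 = False. Stack: [False]
POP_JUMP_IF_FALSE → pop False; jump. Stack: []
LOAD_FAST w → push -13. Stack: [-13]
RETURN_VALUE → return -13.

-13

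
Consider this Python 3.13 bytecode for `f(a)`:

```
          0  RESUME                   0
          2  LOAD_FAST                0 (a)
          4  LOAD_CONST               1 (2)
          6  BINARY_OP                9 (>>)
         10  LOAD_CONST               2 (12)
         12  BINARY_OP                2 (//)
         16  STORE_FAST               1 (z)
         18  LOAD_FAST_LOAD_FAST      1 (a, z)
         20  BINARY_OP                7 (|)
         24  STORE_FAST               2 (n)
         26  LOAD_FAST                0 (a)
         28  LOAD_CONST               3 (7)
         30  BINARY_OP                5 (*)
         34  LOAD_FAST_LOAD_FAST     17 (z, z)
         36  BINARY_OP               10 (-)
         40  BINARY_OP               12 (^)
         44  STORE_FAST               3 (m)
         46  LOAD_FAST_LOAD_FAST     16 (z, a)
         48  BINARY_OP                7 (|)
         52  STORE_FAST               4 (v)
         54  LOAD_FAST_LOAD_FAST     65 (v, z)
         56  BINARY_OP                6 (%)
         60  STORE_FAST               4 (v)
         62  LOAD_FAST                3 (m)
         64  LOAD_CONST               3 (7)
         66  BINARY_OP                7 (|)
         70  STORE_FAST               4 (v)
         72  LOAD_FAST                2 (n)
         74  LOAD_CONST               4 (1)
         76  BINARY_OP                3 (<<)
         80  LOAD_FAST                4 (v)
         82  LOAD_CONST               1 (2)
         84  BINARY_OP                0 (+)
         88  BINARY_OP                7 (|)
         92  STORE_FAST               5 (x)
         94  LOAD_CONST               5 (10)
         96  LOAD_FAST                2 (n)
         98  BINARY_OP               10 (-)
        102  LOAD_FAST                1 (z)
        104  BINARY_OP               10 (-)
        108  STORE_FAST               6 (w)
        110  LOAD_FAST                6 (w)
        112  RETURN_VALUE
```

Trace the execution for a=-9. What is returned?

LOAD_FAST a → push -9. Stack: [-9]
LOAD_CONST → push 2. Stack: [-9, 2]
BINARY_OP >> → -9 >> 2 = -3. Stack: [-3]
LOAD_CONST → push 12. Stack: [-3, 12]
BINARY_OP // → -3 // 12 = -1. Stack: [-1]
STORE_FAST z → z=-1. Stack: []
LOAD_FAST_LOAD_FAST a,z → push -9,-1. Stack: [-9, -1]
BINARY_OP | → -9 | -1 = -1. Stack: [-1]
STORE_FAST n → n=-1. Stack: []
LOAD_FAST a → push -9. Stack: [-9]
LOAD_CONST → push 7. Stack: [-9, 7]
BINARY_OP * → -9 * 7 = -63. Stack: [-63]
LOAD_FAST_LOAD_FAST z,z → push -1,-1. Stack: [-63, -1, -1]
BINARY_OP - → -1 - -1 = 0. Stack: [-63, 0]
BINARY_OP ^ → -63 ^ 0 = -63. Stack: [-63]
STORE_FAST m → m=-63. Stack: []
LOAD_FAST_LOAD_FAST z,a → push -1,-9. Stack: [-1, -9]
BINARY_OP | → -1 | -9 = -1. Stack: [-1]
STORE_FAST v → v=-1. Stack: []
LOAD_FAST_LOAD_FAST v,z → push -1,-1. Stack: [-1, -1]
BINARY_OP % → -1 % -1 = 0. Stack: [0]
STORE_FAST v → v=0. Stack: []
LOAD_FAST m → push -63. Stack: [-63]
LOAD_CONST → push 7. Stack: [-63, 7]
BINARY_OP | → -63 | 7 = -57. Stack: [-57]
STORE_FAST v → v=-57. Stack: []
LOAD_FAST n → push -1. Stack: [-1]
LOAD_CONST → push 1. Stack: [-1, 1]
BINARY_OP << → -1 << 1 = -2. Stack: [-2]
LOAD_FAST v → push -57. Stack: [-2, -57]
LOAD_CONST → push 2. Stack: [-2, -57, 2]
BINARY_OP + → -57 + 2 = -55. Stack: [-2, -55]
BINARY_OP | → -2 | -55 = -1. Stack: [-1]
STORE_FAST x → x=-1. Stack: []
LOAD_CONST → push 10. Stack: [10]
LOAD_FAST n → push -1. Stack: [10, -1]
BINARY_OP - → 10 - -1 = 11. Stack: [11]
LOAD_FAST z → push -1. Stack: [11, -1]
BINARY_OP - → 11 - -1 = 12. Stack: [12]
STORE_FAST w → w=12. Stack: []
LOAD_FAST w → push 12. Stack: [12]
RETURN_VALUE → return 12.

12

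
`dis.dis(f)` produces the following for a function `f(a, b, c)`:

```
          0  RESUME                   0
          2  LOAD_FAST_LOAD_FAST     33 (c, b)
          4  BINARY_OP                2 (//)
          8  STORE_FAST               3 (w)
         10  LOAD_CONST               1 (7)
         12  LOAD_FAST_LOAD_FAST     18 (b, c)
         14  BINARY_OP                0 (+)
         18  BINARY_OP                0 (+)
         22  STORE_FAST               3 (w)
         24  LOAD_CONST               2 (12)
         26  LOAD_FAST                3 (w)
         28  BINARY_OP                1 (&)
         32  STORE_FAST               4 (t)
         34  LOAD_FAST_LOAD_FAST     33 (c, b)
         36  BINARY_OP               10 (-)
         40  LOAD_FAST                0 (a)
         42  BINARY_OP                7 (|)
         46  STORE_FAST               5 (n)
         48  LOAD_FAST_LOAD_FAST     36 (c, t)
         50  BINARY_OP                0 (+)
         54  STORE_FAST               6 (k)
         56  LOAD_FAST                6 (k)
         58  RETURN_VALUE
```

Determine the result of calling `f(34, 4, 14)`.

22

LOAD_FAST_LOAD_FAST c,b → push 14,4. Stack: [14, 4]
BINARY_OP // → 14 // 4 = 3. Stack: [3]
STORE_FAST w → w=3. Stack: []
LOAD_CONST → push 7. Stack: [7]
LOAD_FAST_LOAD_FAST b,c → push 4,14. Stack: [7, 4, 14]
BINARY_OP + → 4 + 14 = 18. Stack: [7, 18]
BINARY_OP + → 7 + 18 = 25. Stack: [25]
STORE_FAST w → w=25. Stack: []
LOAD_CONST → push 12. Stack: [12]
LOAD_FAST w → push 25. Stack: [12, 25]
BINARY_OP & → 12 & 25 = 8. Stack: [8]
STORE_FAST t → t=8. Stack: []
LOAD_FAST_LOAD_FAST c,b → push 14,4. Stack: [14, 4]
BINARY_OP - → 14 - 4 = 10. Stack: [10]
LOAD_FAST a → push 34. Stack: [10, 34]
BINARY_OP | → 10 | 34 = 42. Stack: [42]
STORE_FAST n → n=42. Stack: []
LOAD_FAST_LOAD_FAST c,t → push 14,8. Stack: [14, 8]
BINARY_OP + → 14 + 8 = 22. Stack: [22]
STORE_FAST k → k=22. Stack: []
LOAD_FAST k → push 22. Stack: [22]
RETURN_VALUE → return 22.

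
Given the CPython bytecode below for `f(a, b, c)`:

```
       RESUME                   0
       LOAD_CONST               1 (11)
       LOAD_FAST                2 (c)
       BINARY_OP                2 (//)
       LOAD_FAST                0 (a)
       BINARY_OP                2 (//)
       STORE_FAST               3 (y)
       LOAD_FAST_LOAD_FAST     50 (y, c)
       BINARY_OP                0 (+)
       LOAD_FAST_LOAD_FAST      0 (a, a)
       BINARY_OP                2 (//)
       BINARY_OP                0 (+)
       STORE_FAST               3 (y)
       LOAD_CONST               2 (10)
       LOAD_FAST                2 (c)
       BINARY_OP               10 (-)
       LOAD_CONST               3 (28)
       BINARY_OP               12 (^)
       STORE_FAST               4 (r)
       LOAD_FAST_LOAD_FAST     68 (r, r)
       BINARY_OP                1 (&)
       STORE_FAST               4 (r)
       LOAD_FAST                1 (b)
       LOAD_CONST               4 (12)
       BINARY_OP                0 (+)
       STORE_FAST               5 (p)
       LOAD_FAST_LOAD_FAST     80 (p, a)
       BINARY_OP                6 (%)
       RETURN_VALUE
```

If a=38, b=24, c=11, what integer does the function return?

LOAD_CONST → push 11. Stack: [11]
LOAD_FAST c → push 11. Stack: [11, 11]
BINARY_OP // → 11 // 11 = 1. Stack: [1]
LOAD_FAST a → push 38. Stack: [1, 38]
BINARY_OP // → 1 // 38 = 0. Stack: [0]
STORE_FAST y → y=0. Stack: []
LOAD_FAST_LOAD_FAST y,c → push 0,11. Stack: [0, 11]
BINARY_OP + → 0 + 11 = 11. Stack: [11]
LOAD_FAST_LOAD_FAST a,a → push 38,38. Stack: [11, 38, 38]
BINARY_OP // → 38 // 38 = 1. Stack: [11, 1]
BINARY_OP + → 11 + 1 = 12. Stack: [12]
STORE_FAST y → y=12. Stack: []
LOAD_CONST → push 10. Stack: [10]
LOAD_FAST c → push 11. Stack: [10, 11]
BINARY_OP - → 10 - 11 = -1. Stack: [-1]
LOAD_CONST → push 28. Stack: [-1, 28]
BINARY_OP ^ → -1 ^ 28 = -29. Stack: [-29]
STORE_FAST r → r=-29. Stack: []
LOAD_FAST_LOAD_FAST r,r → push -29,-29. Stack: [-29, -29]
BINARY_OP & → -29 & -29 = -29. Stack: [-29]
STORE_FAST r → r=-29. Stack: []
LOAD_FAST b → push 24. Stack: [24]
LOAD_CONST → push 12. Stack: [24, 12]
BINARY_OP + → 24 + 12 = 36. Stack: [36]
STORE_FAST p → p=36. Stack: []
LOAD_FAST_LOAD_FAST p,a → push 36,38. Stack: [36, 38]
BINARY_OP % → 36 % 38 = 36. Stack: [36]
RETURN_VALUE → return 36.

36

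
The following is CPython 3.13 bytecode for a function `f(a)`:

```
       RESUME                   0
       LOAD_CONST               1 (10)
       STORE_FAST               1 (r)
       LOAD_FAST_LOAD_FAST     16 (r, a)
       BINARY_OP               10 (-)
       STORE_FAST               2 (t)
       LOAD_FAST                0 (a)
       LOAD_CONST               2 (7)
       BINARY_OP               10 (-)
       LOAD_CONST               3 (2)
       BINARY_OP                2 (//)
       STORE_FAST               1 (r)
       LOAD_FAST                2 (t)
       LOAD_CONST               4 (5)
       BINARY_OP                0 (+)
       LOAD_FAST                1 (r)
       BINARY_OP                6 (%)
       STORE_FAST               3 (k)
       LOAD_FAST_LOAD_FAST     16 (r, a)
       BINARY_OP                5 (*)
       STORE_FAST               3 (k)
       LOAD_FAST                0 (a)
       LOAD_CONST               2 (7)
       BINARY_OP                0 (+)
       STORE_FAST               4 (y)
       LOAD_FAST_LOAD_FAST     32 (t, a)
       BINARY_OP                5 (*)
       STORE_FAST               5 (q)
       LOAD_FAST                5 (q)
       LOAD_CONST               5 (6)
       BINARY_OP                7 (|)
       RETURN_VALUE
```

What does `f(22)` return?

LOAD_CONST → push 10. Stack: [10]
STORE_FAST r → r=10. Stack: []
LOAD_FAST_LOAD_FAST r,a → push 10,22. Stack: [10, 22]
BINARY_OP - → 10 - 22 = -12. Stack: [-12]
STORE_FAST t → t=-12. Stack: []
LOAD_FAST a → push 22. Stack: [22]
LOAD_CONST → push 7. Stack: [22, 7]
BINARY_OP - → 22 - 7 = 15. Stack: [15]
LOAD_CONST → push 2. Stack: [15, 2]
BINARY_OP // → 15 // 2 = 7. Stack: [7]
STORE_FAST r → r=7. Stack: []
LOAD_FAST t → push -12. Stack: [-12]
LOAD_CONST → push 5. Stack: [-12, 5]
BINARY_OP + → -12 + 5 = -7. Stack: [-7]
LOAD_FAST r → push 7. Stack: [-7, 7]
BINARY_OP % → -7 % 7 = 0. Stack: [0]
STORE_FAST k → k=0. Stack: []
LOAD_FAST_LOAD_FAST r,a → push 7,22. Stack: [7, 22]
BINARY_OP * → 7 * 22 = 154. Stack: [154]
STORE_FAST k → k=154. Stack: []
LOAD_FAST a → push 22. Stack: [22]
LOAD_CONST → push 7. Stack: [22, 7]
BINARY_OP + → 22 + 7 = 29. Stack: [29]
STORE_FAST y → y=29. Stack: []
LOAD_FAST_LOAD_FAST t,a → push -12,22. Stack: [-12, 22]
BINARY_OP * → -12 * 22 = -264. Stack: [-264]
STORE_FAST q → q=-264. Stack: []
LOAD_FAST q → push -264. Stack: [-264]
LOAD_CONST → push 6. Stack: [-264, 6]
BINARY_OP | → -264 | 6 = -258. Stack: [-258]
RETURN_VALUE → return -258.

-258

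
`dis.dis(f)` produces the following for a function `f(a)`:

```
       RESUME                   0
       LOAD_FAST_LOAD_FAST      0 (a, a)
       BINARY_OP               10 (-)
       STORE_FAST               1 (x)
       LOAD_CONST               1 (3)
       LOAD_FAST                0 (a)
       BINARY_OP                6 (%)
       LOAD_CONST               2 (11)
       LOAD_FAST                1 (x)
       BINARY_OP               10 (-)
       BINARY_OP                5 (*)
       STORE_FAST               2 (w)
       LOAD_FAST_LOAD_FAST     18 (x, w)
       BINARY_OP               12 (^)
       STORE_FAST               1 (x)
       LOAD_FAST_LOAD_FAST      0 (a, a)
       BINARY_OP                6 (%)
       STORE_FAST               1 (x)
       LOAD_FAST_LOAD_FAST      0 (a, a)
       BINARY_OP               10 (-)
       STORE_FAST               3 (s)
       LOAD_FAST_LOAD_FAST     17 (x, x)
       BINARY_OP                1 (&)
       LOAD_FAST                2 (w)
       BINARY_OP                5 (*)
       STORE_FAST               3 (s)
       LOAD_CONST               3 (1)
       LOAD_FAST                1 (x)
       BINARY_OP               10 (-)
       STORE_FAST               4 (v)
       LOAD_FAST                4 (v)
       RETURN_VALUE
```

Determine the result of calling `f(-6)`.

LOAD_FAST_LOAD_FAST a,a → push -6,-6. Stack: [-6, -6]
BINARY_OP - → -6 - -6 = 0. Stack: [0]
STORE_FAST x → x=0. Stack: []
LOAD_CONST → push 3. Stack: [3]
LOAD_FAST a → push -6. Stack: [3, -6]
BINARY_OP % → 3 % -6 = -3. Stack: [-3]
LOAD_CONST → push 11. Stack: [-3, 11]
LOAD_FAST x → push 0. Stack: [-3, 11, 0]
BINARY_OP - → 11 - 0 = 11. Stack: [-3, 11]
BINARY_OP * → -3 * 11 = -33. Stack: [-33]
STORE_FAST w → w=-33. Stack: []
LOAD_FAST_LOAD_FAST x,w → push 0,-33. Stack: [0, -33]
BINARY_OP ^ → 0 ^ -33 = -33. Stack: [-33]
STORE_FAST x → x=-33. Stack: []
LOAD_FAST_LOAD_FAST a,a → push -6,-6. Stack: [-6, -6]
BINARY_OP % → -6 % -6 = 0. Stack: [0]
STORE_FAST x → x=0. Stack: []
LOAD_FAST_LOAD_FAST a,a → push -6,-6. Stack: [-6, -6]
BINARY_OP - → -6 - -6 = 0. Stack: [0]
STORE_FAST s → s=0. Stack: []
LOAD_FAST_LOAD_FAST x,x → push 0,0. Stack: [0, 0]
BINARY_OP & → 0 & 0 = 0. Stack: [0]
LOAD_FAST w → push -33. Stack: [0, -33]
BINARY_OP * → 0 * -33 = 0. Stack: [0]
STORE_FAST s → s=0. Stack: []
LOAD_CONST → push 1. Stack: [1]
LOAD_FAST x → push 0. Stack: [1, 0]
BINARY_OP - → 1 - 0 = 1. Stack: [1]
STORE_FAST v → v=1. Stack: []
LOAD_FAST v → push 1. Stack: [1]
RETURN_VALUE → return 1.

1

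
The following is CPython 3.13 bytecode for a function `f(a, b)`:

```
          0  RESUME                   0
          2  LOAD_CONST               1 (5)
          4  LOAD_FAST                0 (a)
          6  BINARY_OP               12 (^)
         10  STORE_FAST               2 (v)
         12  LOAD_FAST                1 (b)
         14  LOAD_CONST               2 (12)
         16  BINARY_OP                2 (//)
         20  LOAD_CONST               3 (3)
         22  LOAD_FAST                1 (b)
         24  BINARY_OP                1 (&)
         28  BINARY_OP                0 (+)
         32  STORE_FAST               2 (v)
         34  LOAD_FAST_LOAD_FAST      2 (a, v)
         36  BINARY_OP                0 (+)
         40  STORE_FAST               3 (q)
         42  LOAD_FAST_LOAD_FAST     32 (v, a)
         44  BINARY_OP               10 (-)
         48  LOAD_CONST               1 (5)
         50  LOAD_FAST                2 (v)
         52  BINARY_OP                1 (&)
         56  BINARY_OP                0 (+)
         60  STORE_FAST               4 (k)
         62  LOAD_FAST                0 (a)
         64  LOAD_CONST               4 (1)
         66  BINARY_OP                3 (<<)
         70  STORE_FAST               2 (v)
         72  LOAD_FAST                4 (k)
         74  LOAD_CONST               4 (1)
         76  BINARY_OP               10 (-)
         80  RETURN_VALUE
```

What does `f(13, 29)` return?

LOAD_CONST → push 5. Stack: [5]
LOAD_FAST a → push 13. Stack: [5, 13]
BINARY_OP ^ → 5 ^ 13 = 8. Stack: [8]
STORE_FAST v → v=8. Stack: []
LOAD_FAST b → push 29. Stack: [29]
LOAD_CONST → push 12. Stack: [29, 12]
BINARY_OP // → 29 // 12 = 2. Stack: [2]
LOAD_CONST → push 3. Stack: [2, 3]
LOAD_FAST b → push 29. Stack: [2, 3, 29]
BINARY_OP & → 3 & 29 = 1. Stack: [2, 1]
BINARY_OP + → 2 + 1 = 3. Stack: [3]
STORE_FAST v → v=3. Stack: []
LOAD_FAST_LOAD_FAST a,v → push 13,3. Stack: [13, 3]
BINARY_OP + → 13 + 3 = 16. Stack: [16]
STORE_FAST q → q=16. Stack: []
LOAD_FAST_LOAD_FAST v,a → push 3,13. Stack: [3, 13]
BINARY_OP - → 3 - 13 = -10. Stack: [-10]
LOAD_CONST → push 5. Stack: [-10, 5]
LOAD_FAST v → push 3. Stack: [-10, 5, 3]
BINARY_OP & → 5 & 3 = 1. Stack: [-10, 1]
BINARY_OP + → -10 + 1 = -9. Stack: [-9]
STORE_FAST k → k=-9. Stack: []
LOAD_FAST a → push 13. Stack: [13]
LOAD_CONST → push 1. Stack: [13, 1]
BINARY_OP << → 13 << 1 = 26. Stack: [26]
STORE_FAST v → v=26. Stack: []
LOAD_FAST k → push -9. Stack: [-9]
LOAD_CONST → push 1. Stack: [-9, 1]
BINARY_OP - → -9 - 1 = -10. Stack: [-10]
RETURN_VALUE → return -10.

-10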